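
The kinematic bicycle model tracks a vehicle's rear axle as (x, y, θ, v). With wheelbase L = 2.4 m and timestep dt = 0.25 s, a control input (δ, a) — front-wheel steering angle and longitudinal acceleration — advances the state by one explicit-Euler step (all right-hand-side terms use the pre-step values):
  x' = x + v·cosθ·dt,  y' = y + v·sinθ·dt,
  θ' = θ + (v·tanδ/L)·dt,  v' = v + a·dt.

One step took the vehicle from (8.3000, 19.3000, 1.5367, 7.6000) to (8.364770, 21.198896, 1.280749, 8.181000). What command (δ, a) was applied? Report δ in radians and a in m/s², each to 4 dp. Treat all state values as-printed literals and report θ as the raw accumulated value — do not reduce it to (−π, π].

δ = -0.3127, a = 2.3240

a = (v'−v)/dt = (0.581000)/0.25 = 2.3240
Δθ = θ'−θ = -0.255951;  (v·dt/L) = 7.6000·0.25/2.4 = 0.791667
tan δ = Δθ·L/(v·dt) = -0.323307  →  δ = -0.3127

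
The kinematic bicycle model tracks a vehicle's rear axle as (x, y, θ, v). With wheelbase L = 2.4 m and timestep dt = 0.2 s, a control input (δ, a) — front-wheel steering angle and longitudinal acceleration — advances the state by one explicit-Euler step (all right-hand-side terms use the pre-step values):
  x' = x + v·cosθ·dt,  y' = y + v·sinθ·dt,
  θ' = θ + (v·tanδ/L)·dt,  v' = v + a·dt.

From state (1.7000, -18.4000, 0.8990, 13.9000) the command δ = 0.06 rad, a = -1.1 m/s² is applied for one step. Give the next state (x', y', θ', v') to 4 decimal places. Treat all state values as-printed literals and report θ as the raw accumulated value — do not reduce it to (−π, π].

(3.4303, -16.2241, 0.9686, 13.6800)

x' = 1.7000 + 13.9000·cos(0.8990)·0.2 = 3.4303
y' = -18.4000 + 13.9000·sin(0.8990)·0.2 = -16.2241
θ' = 0.8990 + (13.9000/2.4)·tan(0.06)·0.2 = 0.9686
v' = 13.9000 − 1.1000·0.2 = 13.6800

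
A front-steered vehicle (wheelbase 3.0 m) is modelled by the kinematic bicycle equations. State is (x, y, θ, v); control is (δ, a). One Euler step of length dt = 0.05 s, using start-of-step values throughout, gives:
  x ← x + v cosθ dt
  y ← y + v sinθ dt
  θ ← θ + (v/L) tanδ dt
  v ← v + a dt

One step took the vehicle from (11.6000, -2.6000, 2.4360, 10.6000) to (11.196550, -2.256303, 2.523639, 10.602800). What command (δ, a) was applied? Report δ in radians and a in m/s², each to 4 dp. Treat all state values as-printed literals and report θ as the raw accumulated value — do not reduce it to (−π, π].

δ = 0.4605, a = 0.0560

a = (v'−v)/dt = (0.002800)/0.05 = 0.0560
Δθ = θ'−θ = 0.087639;  (v·dt/L) = 10.6000·0.05/3.0 = 0.176667
tan δ = Δθ·L/(v·dt) = 0.496070  →  δ = 0.4605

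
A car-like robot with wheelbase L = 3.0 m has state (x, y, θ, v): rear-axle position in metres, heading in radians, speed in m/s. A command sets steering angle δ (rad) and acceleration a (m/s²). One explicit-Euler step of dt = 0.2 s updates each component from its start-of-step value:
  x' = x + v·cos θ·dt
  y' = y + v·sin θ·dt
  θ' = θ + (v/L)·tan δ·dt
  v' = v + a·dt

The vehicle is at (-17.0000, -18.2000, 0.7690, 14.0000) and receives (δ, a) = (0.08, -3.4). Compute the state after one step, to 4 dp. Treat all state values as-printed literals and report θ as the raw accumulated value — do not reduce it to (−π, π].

(-14.9879, -16.2528, 0.8438, 13.3200)

x' = -17.0000 + 14.0000·cos(0.7690)·0.2 = -14.9879
y' = -18.2000 + 14.0000·sin(0.7690)·0.2 = -16.2528
θ' = 0.7690 + (14.0000/3.0)·tan(0.08)·0.2 = 0.8438
v' = 14.0000 − 3.4000·0.2 = 13.3200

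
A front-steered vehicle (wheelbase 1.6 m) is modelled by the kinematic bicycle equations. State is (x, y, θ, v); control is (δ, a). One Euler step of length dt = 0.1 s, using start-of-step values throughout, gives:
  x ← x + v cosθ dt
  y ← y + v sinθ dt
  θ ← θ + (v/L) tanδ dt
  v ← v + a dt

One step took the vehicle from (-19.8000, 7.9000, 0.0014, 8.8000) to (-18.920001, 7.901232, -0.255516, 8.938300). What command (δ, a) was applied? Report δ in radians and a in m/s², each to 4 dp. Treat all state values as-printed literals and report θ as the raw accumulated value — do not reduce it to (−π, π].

a = (v'−v)/dt = (0.138300)/0.1 = 1.3830
Δθ = θ'−θ = -0.256916;  (v·dt/L) = 8.8000·0.1/1.6 = 0.550000
tan δ = Δθ·L/(v·dt) = -0.467120  →  δ = -0.4370

δ = -0.4370, a = 1.3830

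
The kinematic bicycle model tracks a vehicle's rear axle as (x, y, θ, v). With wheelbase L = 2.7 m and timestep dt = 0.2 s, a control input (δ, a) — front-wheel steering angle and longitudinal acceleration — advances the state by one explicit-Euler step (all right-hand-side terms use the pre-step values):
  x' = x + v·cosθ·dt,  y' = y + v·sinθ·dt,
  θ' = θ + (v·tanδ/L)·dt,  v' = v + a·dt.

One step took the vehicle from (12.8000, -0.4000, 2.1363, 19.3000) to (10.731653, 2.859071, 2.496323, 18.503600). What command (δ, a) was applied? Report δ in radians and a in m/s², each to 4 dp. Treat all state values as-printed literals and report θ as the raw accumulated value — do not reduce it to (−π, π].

δ = 0.2467, a = -3.9820

a = (v'−v)/dt = (-0.796400)/0.2 = -3.9820
Δθ = θ'−θ = 0.360023;  (v·dt/L) = 19.3000·0.2/2.7 = 1.429630
tan δ = Δθ·L/(v·dt) = 0.251830  →  δ = 0.2467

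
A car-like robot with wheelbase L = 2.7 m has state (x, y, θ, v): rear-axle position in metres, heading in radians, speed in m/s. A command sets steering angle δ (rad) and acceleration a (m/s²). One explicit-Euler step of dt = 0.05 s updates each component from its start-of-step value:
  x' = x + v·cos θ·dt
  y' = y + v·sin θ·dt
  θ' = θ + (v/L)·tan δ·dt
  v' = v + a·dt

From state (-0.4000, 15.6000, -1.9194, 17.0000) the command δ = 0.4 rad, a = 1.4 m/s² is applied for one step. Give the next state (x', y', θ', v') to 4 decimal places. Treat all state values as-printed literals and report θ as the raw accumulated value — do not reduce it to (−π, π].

x' = -0.4000 + 17.0000·cos(-1.9194)·0.05 = -0.6903
y' = 15.6000 + 17.0000·sin(-1.9194)·0.05 = 14.8011
θ' = -1.9194 + (17.0000/2.7)·tan(0.4)·0.05 = -1.7863
v' = 17.0000 + 1.4000·0.05 = 17.0700

(-0.6903, 14.8011, -1.7863, 17.0700)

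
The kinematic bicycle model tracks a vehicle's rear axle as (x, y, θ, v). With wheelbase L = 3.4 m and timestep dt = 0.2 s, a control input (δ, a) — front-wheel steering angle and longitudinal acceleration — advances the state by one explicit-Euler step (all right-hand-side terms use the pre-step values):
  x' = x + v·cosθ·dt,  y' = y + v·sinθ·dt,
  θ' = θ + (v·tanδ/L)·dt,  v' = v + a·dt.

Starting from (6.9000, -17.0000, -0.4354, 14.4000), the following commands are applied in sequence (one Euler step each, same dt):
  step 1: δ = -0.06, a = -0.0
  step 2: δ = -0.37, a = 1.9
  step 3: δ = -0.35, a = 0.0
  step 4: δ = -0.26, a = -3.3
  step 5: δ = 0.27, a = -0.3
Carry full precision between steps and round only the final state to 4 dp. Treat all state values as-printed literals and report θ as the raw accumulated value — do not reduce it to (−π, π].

after step 1 (δ=-0.06, a=-0.0): (9.511300, -18.214707, -0.486285, 14.400000)
after step 2 (δ=-0.37, a=1.9): (12.057437, -19.560659, -0.814828, 14.780000)
after step 3 (δ=-0.35, a=0.0): (14.085235, -21.711466, -1.132188, 14.780000)
after step 4 (δ=-0.26, a=-3.3): (15.340590, -24.387661, -1.363470, 14.120000)
after step 5 (δ=0.27, a=-0.3): (15.921894, -27.151184, -1.133598, 14.060000)

(15.9219, -27.1512, -1.1336, 14.0600)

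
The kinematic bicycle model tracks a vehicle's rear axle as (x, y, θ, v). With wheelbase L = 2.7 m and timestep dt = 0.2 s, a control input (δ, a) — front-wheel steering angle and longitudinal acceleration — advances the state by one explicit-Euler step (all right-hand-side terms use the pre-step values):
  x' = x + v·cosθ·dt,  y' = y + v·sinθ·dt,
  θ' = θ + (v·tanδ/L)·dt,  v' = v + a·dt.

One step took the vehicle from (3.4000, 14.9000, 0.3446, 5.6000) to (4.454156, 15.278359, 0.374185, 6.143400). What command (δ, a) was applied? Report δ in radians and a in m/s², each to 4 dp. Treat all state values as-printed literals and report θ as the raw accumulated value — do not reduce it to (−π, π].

a = (v'−v)/dt = (0.543400)/0.2 = 2.7170
Δθ = θ'−θ = 0.029585;  (v·dt/L) = 5.6000·0.2/2.7 = 0.414815
tan δ = Δθ·L/(v·dt) = 0.071321  →  δ = 0.0712

δ = 0.0712, a = 2.7170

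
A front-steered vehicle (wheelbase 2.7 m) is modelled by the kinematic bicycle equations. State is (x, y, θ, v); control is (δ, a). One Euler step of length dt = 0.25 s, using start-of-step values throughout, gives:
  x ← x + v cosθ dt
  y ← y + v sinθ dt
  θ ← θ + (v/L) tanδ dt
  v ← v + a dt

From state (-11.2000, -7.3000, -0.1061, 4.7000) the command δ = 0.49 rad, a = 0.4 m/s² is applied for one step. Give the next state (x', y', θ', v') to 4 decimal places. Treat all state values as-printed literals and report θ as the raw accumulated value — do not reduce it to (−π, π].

x' = -11.2000 + 4.7000·cos(-0.1061)·0.25 = -10.0316
y' = -7.3000 + 4.7000·sin(-0.1061)·0.25 = -7.4244
θ' = -0.1061 + (4.7000/2.7)·tan(0.49)·0.25 = 0.1260
v' = 4.7000 + 0.4000·0.25 = 4.8000

(-10.0316, -7.4244, 0.1260, 4.8000)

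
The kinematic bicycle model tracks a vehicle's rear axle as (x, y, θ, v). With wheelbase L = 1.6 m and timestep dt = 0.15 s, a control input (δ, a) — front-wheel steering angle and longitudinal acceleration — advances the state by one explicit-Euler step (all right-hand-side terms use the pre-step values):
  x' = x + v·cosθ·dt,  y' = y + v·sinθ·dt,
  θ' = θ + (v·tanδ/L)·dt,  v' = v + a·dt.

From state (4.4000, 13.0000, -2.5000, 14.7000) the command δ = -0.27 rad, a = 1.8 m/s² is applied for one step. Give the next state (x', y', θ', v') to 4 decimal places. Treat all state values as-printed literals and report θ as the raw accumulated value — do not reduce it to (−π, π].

(2.6335, 11.6804, -2.8814, 14.9700)

x' = 4.4000 + 14.7000·cos(-2.5000)·0.15 = 2.6335
y' = 13.0000 + 14.7000·sin(-2.5000)·0.15 = 11.6804
θ' = -2.5000 + (14.7000/1.6)·tan(-0.27)·0.15 = -2.8814
v' = 14.7000 + 1.8000·0.15 = 14.9700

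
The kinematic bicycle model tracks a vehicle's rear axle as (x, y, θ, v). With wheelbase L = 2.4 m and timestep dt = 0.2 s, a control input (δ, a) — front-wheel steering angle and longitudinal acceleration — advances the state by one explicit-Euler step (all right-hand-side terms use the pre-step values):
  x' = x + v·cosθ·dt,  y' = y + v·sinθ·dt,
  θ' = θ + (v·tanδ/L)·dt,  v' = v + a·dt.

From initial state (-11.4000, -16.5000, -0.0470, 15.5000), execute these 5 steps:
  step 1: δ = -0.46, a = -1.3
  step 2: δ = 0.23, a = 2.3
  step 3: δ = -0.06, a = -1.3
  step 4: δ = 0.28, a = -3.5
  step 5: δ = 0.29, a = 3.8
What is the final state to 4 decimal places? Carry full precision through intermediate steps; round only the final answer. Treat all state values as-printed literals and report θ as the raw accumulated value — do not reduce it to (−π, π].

(2.6474, -21.4538, 0.2684, 15.5000)

after step 1 (δ=-0.46, a=-1.3): (-8.303423, -16.645646, -0.686955, 15.240000)
after step 2 (δ=0.23, a=2.3): (-5.946768, -18.578644, -0.389593, 15.700000)
after step 3 (δ=-0.06, a=-1.3): (-3.042067, -19.771252, -0.468187, 15.440000)
after step 4 (δ=0.28, a=-3.5): (-0.286373, -21.164771, -0.098200, 14.740000)
after step 5 (δ=0.29, a=3.8): (2.647424, -21.453801, 0.268350, 15.500000)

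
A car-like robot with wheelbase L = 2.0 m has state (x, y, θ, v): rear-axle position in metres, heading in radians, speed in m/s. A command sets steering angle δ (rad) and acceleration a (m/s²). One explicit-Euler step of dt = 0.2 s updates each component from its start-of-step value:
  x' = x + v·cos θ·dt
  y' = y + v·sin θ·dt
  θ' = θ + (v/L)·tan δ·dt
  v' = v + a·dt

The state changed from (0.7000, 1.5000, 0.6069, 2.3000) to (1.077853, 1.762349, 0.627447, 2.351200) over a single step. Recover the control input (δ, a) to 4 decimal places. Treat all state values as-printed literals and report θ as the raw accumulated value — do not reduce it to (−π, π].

a = (v'−v)/dt = (0.051200)/0.2 = 0.2560
Δθ = θ'−θ = 0.020547;  (v·dt/L) = 2.3000·0.2/2.0 = 0.230000
tan δ = Δθ·L/(v·dt) = 0.089335  →  δ = 0.0891

δ = 0.0891, a = 0.2560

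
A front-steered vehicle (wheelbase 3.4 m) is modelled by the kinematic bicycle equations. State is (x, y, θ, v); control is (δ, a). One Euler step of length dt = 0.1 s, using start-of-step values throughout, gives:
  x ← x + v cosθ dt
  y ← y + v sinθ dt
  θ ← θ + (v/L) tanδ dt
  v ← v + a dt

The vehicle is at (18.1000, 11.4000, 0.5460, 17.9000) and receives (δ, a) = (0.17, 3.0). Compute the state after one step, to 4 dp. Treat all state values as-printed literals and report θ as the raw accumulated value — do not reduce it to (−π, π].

x' = 18.1000 + 17.9000·cos(0.5460)·0.1 = 19.6297
y' = 11.4000 + 17.9000·sin(0.5460)·0.1 = 12.3295
θ' = 0.5460 + (17.9000/3.4)·tan(0.17)·0.1 = 0.6364
v' = 17.9000 + 3.0000·0.1 = 18.2000

(19.6297, 12.3295, 0.6364, 18.2000)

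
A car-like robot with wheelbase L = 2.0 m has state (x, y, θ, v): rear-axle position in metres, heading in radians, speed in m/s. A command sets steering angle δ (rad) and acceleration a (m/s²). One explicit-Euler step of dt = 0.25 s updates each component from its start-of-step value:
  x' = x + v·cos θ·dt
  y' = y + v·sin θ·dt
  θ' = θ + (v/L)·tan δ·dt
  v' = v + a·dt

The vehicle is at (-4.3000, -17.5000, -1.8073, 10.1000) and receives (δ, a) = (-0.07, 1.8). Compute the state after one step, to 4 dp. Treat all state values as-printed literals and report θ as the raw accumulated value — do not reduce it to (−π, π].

x' = -4.3000 + 10.1000·cos(-1.8073)·0.25 = -4.8916
y' = -17.5000 + 10.1000·sin(-1.8073)·0.25 = -19.9547
θ' = -1.8073 + (10.1000/2.0)·tan(-0.07)·0.25 = -1.8958
v' = 10.1000 + 1.8000·0.25 = 10.5500

(-4.8916, -19.9547, -1.8958, 10.5500)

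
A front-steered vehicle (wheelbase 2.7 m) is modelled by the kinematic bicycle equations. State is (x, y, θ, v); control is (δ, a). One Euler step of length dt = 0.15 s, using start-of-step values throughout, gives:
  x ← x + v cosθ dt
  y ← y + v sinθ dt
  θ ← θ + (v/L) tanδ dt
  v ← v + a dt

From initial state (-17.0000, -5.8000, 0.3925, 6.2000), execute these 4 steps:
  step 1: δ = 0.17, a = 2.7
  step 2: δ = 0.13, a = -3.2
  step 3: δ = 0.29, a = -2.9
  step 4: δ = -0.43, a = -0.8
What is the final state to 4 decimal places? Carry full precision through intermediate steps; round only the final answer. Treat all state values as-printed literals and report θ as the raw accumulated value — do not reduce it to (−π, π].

after step 1 (δ=0.17, a=2.7): (-16.140721, -5.444275, 0.451626, 6.605000)
after step 2 (δ=0.13, a=-3.2): (-15.249305, -5.011883, 0.499600, 6.125000)
after step 3 (δ=0.29, a=-2.9): (-14.442850, -4.571734, 0.601143, 5.690000)
after step 4 (δ=-0.43, a=-0.8): (-13.738977, -4.089007, 0.456168, 5.570000)

(-13.7390, -4.0890, 0.4562, 5.5700)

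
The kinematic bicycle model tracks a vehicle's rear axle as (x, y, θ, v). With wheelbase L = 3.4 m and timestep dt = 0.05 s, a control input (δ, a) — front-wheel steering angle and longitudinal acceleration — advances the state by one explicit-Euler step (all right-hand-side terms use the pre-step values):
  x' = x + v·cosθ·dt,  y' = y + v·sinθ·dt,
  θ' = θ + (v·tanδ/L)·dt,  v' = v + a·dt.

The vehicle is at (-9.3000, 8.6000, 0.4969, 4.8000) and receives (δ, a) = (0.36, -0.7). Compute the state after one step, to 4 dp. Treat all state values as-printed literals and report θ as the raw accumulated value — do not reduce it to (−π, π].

x' = -9.3000 + 4.8000·cos(0.4969)·0.05 = -9.0890
y' = 8.6000 + 4.8000·sin(0.4969)·0.05 = 8.7144
θ' = 0.4969 + (4.8000/3.4)·tan(0.36)·0.05 = 0.5235
v' = 4.8000 − 0.7000·0.05 = 4.7650

(-9.0890, 8.7144, 0.5235, 4.7650)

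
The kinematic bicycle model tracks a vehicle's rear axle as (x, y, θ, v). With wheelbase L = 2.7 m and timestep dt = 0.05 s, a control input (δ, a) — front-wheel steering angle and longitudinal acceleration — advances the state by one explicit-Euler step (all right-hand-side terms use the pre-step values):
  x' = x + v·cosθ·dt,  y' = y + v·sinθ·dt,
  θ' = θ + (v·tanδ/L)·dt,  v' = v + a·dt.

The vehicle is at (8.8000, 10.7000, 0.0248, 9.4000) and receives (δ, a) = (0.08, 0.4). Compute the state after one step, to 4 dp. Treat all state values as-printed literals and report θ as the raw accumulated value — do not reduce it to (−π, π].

x' = 8.8000 + 9.4000·cos(0.0248)·0.05 = 9.2699
y' = 10.7000 + 9.4000·sin(0.0248)·0.05 = 10.7117
θ' = 0.0248 + (9.4000/2.7)·tan(0.08)·0.05 = 0.0388
v' = 9.4000 + 0.4000·0.05 = 9.4200

(9.2699, 10.7117, 0.0388, 9.4200)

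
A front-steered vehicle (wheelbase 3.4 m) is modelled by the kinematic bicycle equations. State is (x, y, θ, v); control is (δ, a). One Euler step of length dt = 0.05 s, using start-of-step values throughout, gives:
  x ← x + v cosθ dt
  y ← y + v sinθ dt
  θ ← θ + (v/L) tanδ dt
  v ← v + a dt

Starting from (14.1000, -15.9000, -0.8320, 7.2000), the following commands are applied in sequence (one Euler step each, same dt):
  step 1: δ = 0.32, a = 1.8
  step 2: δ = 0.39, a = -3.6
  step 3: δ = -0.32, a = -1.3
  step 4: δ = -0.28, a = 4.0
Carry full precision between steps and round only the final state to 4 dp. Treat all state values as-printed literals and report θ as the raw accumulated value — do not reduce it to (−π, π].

after step 1 (δ=0.32, a=1.8): (14.342423, -16.166141, -0.796912, 7.290000)
after step 2 (δ=0.39, a=-3.6): (14.597179, -16.426831, -0.752844, 7.110000)
after step 3 (δ=-0.32, a=-1.3): (14.856605, -16.669893, -0.787494, 7.045000)
after step 4 (δ=-0.28, a=4.0): (15.105160, -16.919493, -0.817285, 7.245000)

(15.1052, -16.9195, -0.8173, 7.2450)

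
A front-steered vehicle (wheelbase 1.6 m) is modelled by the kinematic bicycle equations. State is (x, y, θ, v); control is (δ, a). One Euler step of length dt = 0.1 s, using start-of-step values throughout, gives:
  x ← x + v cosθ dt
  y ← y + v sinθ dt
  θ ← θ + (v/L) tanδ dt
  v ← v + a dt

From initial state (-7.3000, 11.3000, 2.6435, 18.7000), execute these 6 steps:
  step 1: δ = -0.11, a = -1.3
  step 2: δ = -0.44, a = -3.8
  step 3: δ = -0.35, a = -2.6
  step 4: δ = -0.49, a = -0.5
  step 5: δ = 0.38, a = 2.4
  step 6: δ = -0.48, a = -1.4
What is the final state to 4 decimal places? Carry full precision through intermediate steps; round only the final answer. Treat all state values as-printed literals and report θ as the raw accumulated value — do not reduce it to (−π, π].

after step 1 (δ=-0.11, a=-1.3): (-8.942786, 12.193394, 2.514416, 18.570000)
after step 2 (δ=-0.44, a=-3.8): (-10.446377, 13.283194, 1.968017, 18.190000)
after step 3 (δ=-0.35, a=-2.6): (-11.150069, 14.960567, 1.553025, 17.930000)
after step 4 (δ=-0.49, a=-0.5): (-11.118207, 16.753284, 0.955297, 17.880000)
after step 5 (δ=0.38, a=2.4): (-10.085876, 18.213159, 1.401641, 18.120000)
after step 6 (δ=-0.48, a=-1.4): (-9.780825, 19.999297, 0.812049, 17.980000)

(-9.7808, 19.9993, 0.8120, 17.9800)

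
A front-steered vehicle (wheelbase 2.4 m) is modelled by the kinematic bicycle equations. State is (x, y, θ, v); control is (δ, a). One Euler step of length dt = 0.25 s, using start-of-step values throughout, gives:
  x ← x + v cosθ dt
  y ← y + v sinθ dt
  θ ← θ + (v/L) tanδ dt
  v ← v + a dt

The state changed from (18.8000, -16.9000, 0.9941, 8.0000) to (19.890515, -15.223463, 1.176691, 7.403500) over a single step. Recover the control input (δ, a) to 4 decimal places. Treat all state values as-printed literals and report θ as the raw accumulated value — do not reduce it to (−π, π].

a = (v'−v)/dt = (-0.596500)/0.25 = -2.3860
Δθ = θ'−θ = 0.182591;  (v·dt/L) = 8.0000·0.25/2.4 = 0.833333
tan δ = Δθ·L/(v·dt) = 0.219109  →  δ = 0.2157

δ = 0.2157, a = -2.3860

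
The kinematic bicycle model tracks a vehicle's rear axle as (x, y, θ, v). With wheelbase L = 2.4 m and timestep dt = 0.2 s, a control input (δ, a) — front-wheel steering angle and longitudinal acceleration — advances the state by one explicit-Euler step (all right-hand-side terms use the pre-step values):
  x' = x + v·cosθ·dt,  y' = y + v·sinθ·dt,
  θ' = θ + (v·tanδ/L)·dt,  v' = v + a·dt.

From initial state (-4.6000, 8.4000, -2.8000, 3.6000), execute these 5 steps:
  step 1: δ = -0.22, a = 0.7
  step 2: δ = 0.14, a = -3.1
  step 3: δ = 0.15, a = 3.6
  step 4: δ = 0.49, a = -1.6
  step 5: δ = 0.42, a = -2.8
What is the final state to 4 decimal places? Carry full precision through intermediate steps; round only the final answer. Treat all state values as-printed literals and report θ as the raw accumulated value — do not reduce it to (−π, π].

after step 1 (δ=-0.22, a=0.7): (-5.278400, 8.158809, -2.867086, 3.740000)
after step 2 (δ=0.14, a=-3.1): (-5.998394, 7.956046, -2.823165, 3.120000)
after step 3 (δ=0.15, a=3.6): (-6.591025, 7.760689, -2.783870, 3.840000)
after step 4 (δ=0.49, a=-1.6): (-7.310408, 7.491780, -2.613186, 3.520000)
after step 5 (δ=0.42, a=-2.8): (-7.918390, 7.136852, -2.482191, 2.960000)

(-7.9184, 7.1369, -2.4822, 2.9600)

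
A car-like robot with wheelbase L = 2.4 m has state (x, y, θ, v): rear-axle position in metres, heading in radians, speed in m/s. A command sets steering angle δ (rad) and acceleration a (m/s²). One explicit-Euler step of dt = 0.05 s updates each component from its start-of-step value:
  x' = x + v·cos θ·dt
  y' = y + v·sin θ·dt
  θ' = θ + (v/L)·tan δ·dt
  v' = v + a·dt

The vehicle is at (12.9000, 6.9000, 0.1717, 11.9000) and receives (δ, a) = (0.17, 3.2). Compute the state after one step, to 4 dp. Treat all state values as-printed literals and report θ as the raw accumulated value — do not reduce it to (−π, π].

x' = 12.9000 + 11.9000·cos(0.1717)·0.05 = 13.4863
y' = 6.9000 + 11.9000·sin(0.1717)·0.05 = 7.0017
θ' = 0.1717 + (11.9000/2.4)·tan(0.17)·0.05 = 0.2143
v' = 11.9000 + 3.2000·0.05 = 12.0600

(13.4863, 7.0017, 0.2143, 12.0600)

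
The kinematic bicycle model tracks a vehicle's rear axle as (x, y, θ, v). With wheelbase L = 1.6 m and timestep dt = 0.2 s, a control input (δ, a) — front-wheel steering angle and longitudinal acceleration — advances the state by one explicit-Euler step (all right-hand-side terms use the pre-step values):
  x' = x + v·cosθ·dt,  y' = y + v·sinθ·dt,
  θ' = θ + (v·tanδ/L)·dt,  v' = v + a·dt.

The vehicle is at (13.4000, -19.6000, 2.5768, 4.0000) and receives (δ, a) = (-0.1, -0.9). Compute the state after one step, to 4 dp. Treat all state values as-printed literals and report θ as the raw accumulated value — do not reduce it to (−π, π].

x' = 13.4000 + 4.0000·cos(2.5768)·0.2 = 12.7242
y' = -19.6000 + 4.0000·sin(2.5768)·0.2 = -19.1718
θ' = 2.5768 + (4.0000/1.6)·tan(-0.1)·0.2 = 2.5266
v' = 4.0000 − 0.9000·0.2 = 3.8200

(12.7242, -19.1718, 2.5266, 3.8200)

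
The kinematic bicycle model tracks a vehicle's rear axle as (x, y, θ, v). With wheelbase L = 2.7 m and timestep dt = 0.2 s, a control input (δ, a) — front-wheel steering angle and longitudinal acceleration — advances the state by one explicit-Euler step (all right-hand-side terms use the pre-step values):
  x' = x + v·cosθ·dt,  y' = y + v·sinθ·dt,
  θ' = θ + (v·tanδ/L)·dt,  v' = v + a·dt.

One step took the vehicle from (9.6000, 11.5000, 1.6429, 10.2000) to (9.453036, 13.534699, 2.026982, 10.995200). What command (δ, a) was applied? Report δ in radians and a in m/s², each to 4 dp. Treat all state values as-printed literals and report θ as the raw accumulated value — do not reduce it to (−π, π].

a = (v'−v)/dt = (0.795200)/0.2 = 3.9760
Δθ = θ'−θ = 0.384082;  (v·dt/L) = 10.2000·0.2/2.7 = 0.755556
tan δ = Δθ·L/(v·dt) = 0.508344  →  δ = 0.4703

δ = 0.4703, a = 3.9760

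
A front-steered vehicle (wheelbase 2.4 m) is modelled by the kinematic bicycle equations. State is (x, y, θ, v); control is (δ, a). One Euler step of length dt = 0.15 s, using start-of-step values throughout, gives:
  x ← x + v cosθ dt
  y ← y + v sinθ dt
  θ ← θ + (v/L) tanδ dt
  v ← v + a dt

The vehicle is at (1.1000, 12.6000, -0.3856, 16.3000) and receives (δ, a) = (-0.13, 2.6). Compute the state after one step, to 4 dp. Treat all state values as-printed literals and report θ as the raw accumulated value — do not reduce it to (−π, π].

(3.3655, 11.6804, -0.5188, 16.6900)

x' = 1.1000 + 16.3000·cos(-0.3856)·0.15 = 3.3655
y' = 12.6000 + 16.3000·sin(-0.3856)·0.15 = 11.6804
θ' = -0.3856 + (16.3000/2.4)·tan(-0.13)·0.15 = -0.5188
v' = 16.3000 + 2.6000·0.15 = 16.6900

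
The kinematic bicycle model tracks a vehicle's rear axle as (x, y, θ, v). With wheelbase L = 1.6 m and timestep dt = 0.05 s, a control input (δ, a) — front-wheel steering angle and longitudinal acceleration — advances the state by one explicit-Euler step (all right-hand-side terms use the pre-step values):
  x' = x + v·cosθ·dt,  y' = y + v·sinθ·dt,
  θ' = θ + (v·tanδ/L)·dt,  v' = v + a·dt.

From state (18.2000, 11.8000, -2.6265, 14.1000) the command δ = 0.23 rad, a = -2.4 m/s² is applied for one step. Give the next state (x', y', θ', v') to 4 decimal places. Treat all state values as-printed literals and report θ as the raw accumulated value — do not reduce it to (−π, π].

x' = 18.2000 + 14.1000·cos(-2.6265)·0.05 = 17.5865
y' = 11.8000 + 14.1000·sin(-2.6265)·0.05 = 11.4527
θ' = -2.6265 + (14.1000/1.6)·tan(0.23)·0.05 = -2.5233
v' = 14.1000 − 2.4000·0.05 = 13.9800

(17.5865, 11.4527, -2.5233, 13.9800)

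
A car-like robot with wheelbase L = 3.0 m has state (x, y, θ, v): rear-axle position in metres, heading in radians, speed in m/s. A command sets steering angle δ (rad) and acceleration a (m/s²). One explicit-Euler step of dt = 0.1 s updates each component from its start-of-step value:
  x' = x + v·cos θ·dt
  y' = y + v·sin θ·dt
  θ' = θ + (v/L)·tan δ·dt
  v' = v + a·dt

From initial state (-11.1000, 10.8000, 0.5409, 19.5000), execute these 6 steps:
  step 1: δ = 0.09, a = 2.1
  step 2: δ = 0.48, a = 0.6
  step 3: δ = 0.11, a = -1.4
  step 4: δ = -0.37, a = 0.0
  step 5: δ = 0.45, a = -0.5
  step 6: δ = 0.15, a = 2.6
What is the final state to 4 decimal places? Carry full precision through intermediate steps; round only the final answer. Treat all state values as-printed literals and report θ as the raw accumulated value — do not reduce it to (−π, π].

after step 1 (δ=0.09, a=2.1): (-9.428371, 11.804070, 0.599558, 19.710000)
after step 2 (δ=0.48, a=0.6): (-7.801143, 12.916262, 0.941600, 19.770000)
after step 3 (δ=0.11, a=-1.4): (-6.637688, 14.514668, 1.014384, 19.630000)
after step 4 (δ=-0.37, a=0.0): (-5.600942, 16.181559, 0.760592, 19.630000)
after step 5 (δ=0.45, a=-0.5): (-4.178890, 17.534754, 1.076671, 19.580000)
after step 6 (δ=0.15, a=2.6): (-3.250285, 19.258545, 1.175312, 19.840000)

(-3.2503, 19.2585, 1.1753, 19.8400)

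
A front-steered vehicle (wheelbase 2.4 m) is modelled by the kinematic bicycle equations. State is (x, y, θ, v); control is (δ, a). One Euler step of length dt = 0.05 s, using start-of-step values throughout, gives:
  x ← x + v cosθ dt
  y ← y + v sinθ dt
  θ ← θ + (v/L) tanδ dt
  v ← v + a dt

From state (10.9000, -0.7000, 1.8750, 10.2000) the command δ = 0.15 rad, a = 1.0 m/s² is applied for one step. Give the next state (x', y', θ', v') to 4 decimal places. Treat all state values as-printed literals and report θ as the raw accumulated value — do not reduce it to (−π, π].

x' = 10.9000 + 10.2000·cos(1.8750)·0.05 = 10.7472
y' = -0.7000 + 10.2000·sin(1.8750)·0.05 = -0.2134
θ' = 1.8750 + (10.2000/2.4)·tan(0.15)·0.05 = 1.9071
v' = 10.2000 + 1.0000·0.05 = 10.2500

(10.7472, -0.2134, 1.9071, 10.2500)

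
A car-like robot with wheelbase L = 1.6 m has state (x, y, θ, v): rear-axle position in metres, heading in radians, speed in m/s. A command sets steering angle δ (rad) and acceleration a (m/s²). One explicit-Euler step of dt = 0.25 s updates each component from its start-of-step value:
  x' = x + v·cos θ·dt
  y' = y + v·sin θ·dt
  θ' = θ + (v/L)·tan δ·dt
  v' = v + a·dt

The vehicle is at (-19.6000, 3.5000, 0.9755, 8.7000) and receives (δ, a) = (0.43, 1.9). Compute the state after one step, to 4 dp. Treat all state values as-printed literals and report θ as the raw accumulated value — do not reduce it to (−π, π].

(-18.3804, 5.3009, 1.5989, 9.1750)

x' = -19.6000 + 8.7000·cos(0.9755)·0.25 = -18.3804
y' = 3.5000 + 8.7000·sin(0.9755)·0.25 = 5.3009
θ' = 0.9755 + (8.7000/1.6)·tan(0.43)·0.25 = 1.5989
v' = 8.7000 + 1.9000·0.25 = 9.1750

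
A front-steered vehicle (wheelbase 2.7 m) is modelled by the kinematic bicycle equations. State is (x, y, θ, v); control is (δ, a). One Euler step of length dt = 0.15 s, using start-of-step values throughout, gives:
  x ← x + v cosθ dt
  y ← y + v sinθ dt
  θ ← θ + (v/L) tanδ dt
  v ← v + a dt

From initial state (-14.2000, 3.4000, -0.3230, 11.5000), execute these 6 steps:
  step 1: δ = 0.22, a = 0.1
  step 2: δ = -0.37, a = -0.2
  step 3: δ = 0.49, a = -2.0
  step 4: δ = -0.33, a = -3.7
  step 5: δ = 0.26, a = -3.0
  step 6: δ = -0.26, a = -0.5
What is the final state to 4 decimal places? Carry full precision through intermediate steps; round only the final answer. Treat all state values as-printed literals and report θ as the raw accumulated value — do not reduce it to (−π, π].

(-4.5923, 0.9893, -0.2941, 10.1050)

after step 1 (δ=0.22, a=0.1): (-12.564204, 2.852463, -0.180132, 11.515000)
after step 2 (δ=-0.37, a=-0.2): (-10.864901, 2.543010, -0.428257, 11.485000)
after step 3 (δ=0.49, a=-2.0): (-9.297731, 1.827576, -0.087925, 11.185000)
after step 4 (δ=-0.33, a=-3.7): (-7.626462, 1.680249, -0.300767, 10.630000)
after step 5 (δ=0.26, a=-3.0): (-6.103539, 1.207875, -0.143666, 10.180000)
after step 6 (δ=-0.26, a=-0.5): (-4.592271, 0.989251, -0.294116, 10.105000)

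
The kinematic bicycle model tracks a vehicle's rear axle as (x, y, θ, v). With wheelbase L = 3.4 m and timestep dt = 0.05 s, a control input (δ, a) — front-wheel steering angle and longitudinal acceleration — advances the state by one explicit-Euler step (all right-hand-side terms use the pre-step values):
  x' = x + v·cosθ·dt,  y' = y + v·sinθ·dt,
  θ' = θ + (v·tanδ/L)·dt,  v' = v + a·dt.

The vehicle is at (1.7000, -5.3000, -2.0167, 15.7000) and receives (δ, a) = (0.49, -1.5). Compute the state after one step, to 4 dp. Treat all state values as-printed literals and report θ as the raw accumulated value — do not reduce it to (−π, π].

x' = 1.7000 + 15.7000·cos(-2.0167)·0.05 = 1.3615
y' = -5.3000 + 15.7000·sin(-2.0167)·0.05 = -6.0082
θ' = -2.0167 + (15.7000/3.4)·tan(0.49)·0.05 = -1.8936
v' = 15.7000 − 1.5000·0.05 = 15.6250

(1.3615, -6.0082, -1.8936, 15.6250)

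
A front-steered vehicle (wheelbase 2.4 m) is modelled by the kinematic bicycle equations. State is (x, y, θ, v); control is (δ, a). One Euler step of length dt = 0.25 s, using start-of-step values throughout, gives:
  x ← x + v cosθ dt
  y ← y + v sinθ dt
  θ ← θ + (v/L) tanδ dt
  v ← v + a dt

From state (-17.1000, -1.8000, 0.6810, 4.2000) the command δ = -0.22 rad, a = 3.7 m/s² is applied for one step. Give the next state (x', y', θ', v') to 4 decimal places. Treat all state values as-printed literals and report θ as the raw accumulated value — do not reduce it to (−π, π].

(-16.2842, -1.1390, 0.5832, 5.1250)

x' = -17.1000 + 4.2000·cos(0.6810)·0.25 = -16.2842
y' = -1.8000 + 4.2000·sin(0.6810)·0.25 = -1.1390
θ' = 0.6810 + (4.2000/2.4)·tan(-0.22)·0.25 = 0.5832
v' = 4.2000 + 3.7000·0.25 = 5.1250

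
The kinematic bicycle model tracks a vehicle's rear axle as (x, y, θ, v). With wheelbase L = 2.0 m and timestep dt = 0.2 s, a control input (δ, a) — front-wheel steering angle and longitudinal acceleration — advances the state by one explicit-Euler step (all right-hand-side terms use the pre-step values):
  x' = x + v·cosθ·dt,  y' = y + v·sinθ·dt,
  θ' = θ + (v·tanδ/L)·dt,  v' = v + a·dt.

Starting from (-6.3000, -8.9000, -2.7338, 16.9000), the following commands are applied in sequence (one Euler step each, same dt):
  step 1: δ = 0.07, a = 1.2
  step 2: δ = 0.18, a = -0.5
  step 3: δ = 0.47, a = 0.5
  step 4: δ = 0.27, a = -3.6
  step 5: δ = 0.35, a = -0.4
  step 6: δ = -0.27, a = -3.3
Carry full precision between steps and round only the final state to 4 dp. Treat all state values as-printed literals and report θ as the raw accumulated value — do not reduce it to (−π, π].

(-9.2640, -21.7543, -0.8163, 15.6800)

after step 1 (δ=0.07, a=1.2): (-9.402835, -10.240454, -2.615306, 17.140000)
after step 2 (δ=0.18, a=-0.5): (-12.366953, -11.962426, -2.303411, 17.040000)
after step 3 (δ=0.47, a=0.5): (-14.646276, -14.496030, -1.437837, 17.140000)
after step 4 (δ=0.27, a=-3.6): (-14.191832, -17.893774, -0.963473, 16.420000)
after step 5 (δ=0.35, a=-0.4): (-12.317748, -20.590525, -0.364097, 16.340000)
after step 6 (δ=-0.27, a=-3.3): (-9.263979, -21.754277, -0.816319, 15.680000)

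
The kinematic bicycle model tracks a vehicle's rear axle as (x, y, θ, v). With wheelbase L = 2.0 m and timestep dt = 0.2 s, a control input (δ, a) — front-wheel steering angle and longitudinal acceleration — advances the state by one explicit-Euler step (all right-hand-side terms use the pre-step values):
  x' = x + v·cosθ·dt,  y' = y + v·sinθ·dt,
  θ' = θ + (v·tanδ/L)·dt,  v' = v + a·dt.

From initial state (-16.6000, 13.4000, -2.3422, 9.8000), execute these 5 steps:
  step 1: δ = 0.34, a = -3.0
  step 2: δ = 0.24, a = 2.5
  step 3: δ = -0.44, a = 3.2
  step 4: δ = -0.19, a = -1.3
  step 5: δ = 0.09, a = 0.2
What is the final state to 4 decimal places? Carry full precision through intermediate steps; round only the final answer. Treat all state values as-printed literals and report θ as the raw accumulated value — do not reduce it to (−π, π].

after step 1 (δ=0.34, a=-3.0): (-17.966399, 11.994812, -1.995538, 9.200000)
after step 2 (δ=0.24, a=2.5): (-18.724636, 10.318304, -1.770398, 9.700000)
after step 3 (δ=-0.44, a=3.2): (-19.109298, 8.416822, -2.227056, 10.340000)
after step 4 (δ=-0.19, a=-1.3): (-20.371103, 6.778387, -2.425914, 10.080000)
after step 5 (δ=0.09, a=0.2): (-21.892474, 5.455630, -2.334949, 10.120000)

(-21.8925, 5.4556, -2.3349, 10.1200)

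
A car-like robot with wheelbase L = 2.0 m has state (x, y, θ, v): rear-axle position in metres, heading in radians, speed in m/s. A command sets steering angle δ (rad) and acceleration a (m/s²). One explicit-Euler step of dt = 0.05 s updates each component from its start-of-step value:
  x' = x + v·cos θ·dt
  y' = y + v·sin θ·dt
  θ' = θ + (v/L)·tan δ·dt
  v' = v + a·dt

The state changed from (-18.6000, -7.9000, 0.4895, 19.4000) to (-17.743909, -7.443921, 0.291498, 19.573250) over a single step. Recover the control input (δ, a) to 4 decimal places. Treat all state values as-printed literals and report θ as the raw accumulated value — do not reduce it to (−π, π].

a = (v'−v)/dt = (0.173250)/0.05 = 3.4650
Δθ = θ'−θ = -0.198002;  (v·dt/L) = 19.4000·0.05/2.0 = 0.485000
tan δ = Δθ·L/(v·dt) = -0.408252  →  δ = -0.3876

δ = -0.3876, a = 3.4650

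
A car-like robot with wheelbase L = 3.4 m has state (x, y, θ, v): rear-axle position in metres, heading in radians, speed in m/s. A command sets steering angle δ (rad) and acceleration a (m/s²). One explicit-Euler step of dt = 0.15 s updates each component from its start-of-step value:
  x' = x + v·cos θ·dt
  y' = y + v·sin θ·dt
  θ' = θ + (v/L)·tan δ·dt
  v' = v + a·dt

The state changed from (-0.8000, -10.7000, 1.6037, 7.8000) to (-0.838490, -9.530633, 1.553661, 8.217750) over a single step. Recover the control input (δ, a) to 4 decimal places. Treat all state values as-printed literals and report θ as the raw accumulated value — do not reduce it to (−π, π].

δ = -0.1444, a = 2.7850

a = (v'−v)/dt = (0.417750)/0.15 = 2.7850
Δθ = θ'−θ = -0.050039;  (v·dt/L) = 7.8000·0.15/3.4 = 0.344118
tan δ = Δθ·L/(v·dt) = -0.145412  →  δ = -0.1444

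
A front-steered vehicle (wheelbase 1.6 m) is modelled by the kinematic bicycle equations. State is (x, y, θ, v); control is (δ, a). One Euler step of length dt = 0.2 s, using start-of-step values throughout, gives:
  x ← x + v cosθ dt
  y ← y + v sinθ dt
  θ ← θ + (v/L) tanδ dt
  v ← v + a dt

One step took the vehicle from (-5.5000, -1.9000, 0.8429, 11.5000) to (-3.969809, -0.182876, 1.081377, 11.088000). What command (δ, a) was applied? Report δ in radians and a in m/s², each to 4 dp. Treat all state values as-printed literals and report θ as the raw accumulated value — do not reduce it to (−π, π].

δ = 0.1644, a = -2.0600

a = (v'−v)/dt = (-0.412000)/0.2 = -2.0600
Δθ = θ'−θ = 0.238477;  (v·dt/L) = 11.5000·0.2/1.6 = 1.437500
tan δ = Δθ·L/(v·dt) = 0.165897  →  δ = 0.1644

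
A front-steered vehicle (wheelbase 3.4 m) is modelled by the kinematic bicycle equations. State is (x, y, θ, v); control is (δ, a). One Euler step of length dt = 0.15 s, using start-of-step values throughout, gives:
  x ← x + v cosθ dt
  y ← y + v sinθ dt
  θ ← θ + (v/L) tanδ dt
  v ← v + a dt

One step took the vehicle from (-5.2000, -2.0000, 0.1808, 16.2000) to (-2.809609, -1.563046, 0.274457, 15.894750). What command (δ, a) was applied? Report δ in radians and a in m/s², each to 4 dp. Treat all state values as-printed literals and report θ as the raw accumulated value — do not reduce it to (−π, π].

δ = 0.1303, a = -2.0350

a = (v'−v)/dt = (-0.305250)/0.15 = -2.0350
Δθ = θ'−θ = 0.093657;  (v·dt/L) = 16.2000·0.15/3.4 = 0.714706
tan δ = Δθ·L/(v·dt) = 0.131043  →  δ = 0.1303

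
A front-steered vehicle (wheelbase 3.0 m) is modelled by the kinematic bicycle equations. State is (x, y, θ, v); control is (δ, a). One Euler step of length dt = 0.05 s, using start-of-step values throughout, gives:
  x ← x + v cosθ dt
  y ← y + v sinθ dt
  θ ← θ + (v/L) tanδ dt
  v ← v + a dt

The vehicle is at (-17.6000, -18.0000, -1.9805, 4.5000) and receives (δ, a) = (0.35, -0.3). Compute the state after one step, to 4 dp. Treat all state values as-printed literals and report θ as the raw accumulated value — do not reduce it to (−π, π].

(-17.6896, -18.2064, -1.9531, 4.4850)

x' = -17.6000 + 4.5000·cos(-1.9805)·0.05 = -17.6896
y' = -18.0000 + 4.5000·sin(-1.9805)·0.05 = -18.2064
θ' = -1.9805 + (4.5000/3.0)·tan(0.35)·0.05 = -1.9531
v' = 4.5000 − 0.3000·0.05 = 4.4850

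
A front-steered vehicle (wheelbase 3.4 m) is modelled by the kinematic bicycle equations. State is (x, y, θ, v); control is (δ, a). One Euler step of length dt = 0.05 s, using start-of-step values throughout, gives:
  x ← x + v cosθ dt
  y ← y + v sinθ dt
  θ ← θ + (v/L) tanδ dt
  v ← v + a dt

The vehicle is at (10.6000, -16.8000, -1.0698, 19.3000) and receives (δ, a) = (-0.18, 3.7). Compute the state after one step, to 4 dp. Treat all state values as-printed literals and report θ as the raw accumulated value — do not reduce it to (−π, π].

(11.0635, -17.6464, -1.1214, 19.4850)

x' = 10.6000 + 19.3000·cos(-1.0698)·0.05 = 11.0635
y' = -16.8000 + 19.3000·sin(-1.0698)·0.05 = -17.6464
θ' = -1.0698 + (19.3000/3.4)·tan(-0.18)·0.05 = -1.1214
v' = 19.3000 + 3.7000·0.05 = 19.4850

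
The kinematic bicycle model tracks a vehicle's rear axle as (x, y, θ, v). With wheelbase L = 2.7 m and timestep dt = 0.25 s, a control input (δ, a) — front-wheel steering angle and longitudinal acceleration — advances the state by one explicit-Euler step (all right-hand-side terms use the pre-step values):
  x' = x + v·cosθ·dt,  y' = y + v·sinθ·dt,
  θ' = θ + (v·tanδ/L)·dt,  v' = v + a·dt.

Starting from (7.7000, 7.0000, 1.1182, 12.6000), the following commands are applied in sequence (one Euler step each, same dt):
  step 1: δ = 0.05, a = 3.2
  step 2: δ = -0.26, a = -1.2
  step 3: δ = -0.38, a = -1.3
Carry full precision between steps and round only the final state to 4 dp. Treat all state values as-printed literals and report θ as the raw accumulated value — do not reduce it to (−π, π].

(12.5342, 15.3788, 0.3620, 12.7750)

after step 1 (δ=0.05, a=3.2): (9.077501, 9.832841, 1.176582, 13.400000)
after step 2 (δ=-0.26, a=-1.2): (10.364179, 12.925892, 0.846518, 13.100000)
after step 3 (δ=-0.38, a=-1.3): (12.534177, 15.378795, 0.362045, 12.775000)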